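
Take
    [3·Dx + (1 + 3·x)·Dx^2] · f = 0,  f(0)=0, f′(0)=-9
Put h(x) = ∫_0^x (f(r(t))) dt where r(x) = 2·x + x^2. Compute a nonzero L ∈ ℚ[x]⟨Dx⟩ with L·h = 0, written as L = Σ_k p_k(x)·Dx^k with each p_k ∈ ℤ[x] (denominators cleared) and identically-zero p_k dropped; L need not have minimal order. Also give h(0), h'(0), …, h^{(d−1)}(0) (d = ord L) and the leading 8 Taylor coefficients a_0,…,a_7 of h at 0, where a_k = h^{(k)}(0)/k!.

f: a_k = 0, -9, 27/2, -27, 243/4, -729/5, 729/2, -6561/7, …
Substitute x→r, Dx→(1/r')Dx; clear ⇒ L₀.
h=∫h₀ ⇒ L = L₀·Dx.
L = (5 + 6·x + 3·x^2)·Dx^2 + (1 + 7·x + 9·x^2 + 3·x^3)·Dx^3  (order 3).
h: a_k = 0, 0, -9, 15, -81/2, 1323/10, -2403/5, 13095/7, …
ICs: h(0) = 0, h′(0) = 0, h′′(0) = -18.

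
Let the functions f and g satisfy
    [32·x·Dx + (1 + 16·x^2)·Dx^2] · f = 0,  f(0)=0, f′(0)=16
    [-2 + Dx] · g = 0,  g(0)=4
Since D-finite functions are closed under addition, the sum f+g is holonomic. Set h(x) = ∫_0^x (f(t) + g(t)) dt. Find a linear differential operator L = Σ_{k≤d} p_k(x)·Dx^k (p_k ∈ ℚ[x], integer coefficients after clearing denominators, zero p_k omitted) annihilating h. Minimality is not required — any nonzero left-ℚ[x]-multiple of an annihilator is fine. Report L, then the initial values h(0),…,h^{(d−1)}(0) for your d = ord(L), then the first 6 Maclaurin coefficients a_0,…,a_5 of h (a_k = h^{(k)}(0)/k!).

L = (32 - 64·x - 1536·x^2 - 1024·x^3)·Dx^2 + (-18 + 704·x^2 - 512·x^4)·Dx^3 + (1 + 16·x + 32·x^2 + 256·x^3 + 256·x^4)·Dx^4  (order 4).
h: a_k = 0, 4, 12, 8/3, -20, 8/15, …
ICs: h(0) = 0, h′(0) = 4, h′′(0) = 24, h′′′(0) = 16.

f: a_k = 0, 16, 0, -256/3, 0, 4096/5, …
g: a_k = 4, 8, 8, 16/3, 8/3, 16/15, …
f+g: L₀ = lclm(L_f,L_g), ord ≤ 2+1.
h=∫₀ˣh₀: take L = L₀·Dx.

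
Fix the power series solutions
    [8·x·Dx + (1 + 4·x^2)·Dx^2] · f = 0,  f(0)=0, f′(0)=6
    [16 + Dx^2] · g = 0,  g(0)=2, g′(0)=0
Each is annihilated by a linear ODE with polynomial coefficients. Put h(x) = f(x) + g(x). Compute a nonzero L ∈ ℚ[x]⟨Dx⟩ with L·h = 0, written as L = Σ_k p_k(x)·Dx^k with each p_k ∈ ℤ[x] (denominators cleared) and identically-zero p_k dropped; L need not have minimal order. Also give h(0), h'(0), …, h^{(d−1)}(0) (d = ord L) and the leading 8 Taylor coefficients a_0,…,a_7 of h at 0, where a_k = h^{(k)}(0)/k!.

L = (-512·x + 5120·x^3 + 4096·x^5)·Dx + (16 + 512·x^2 + 2304·x^4 + 2048·x^6)·Dx^2 + (-32·x + 320·x^3 + 256·x^5)·Dx^3 + (1 + 32·x^2 + 144·x^4 + 128·x^6)·Dx^4  (order 4).
h: a_k = 2, 6, -16, -8, 64/3, 96/5, -512/45, -384/7, …
ICs: h(0) = 2, h′(0) = 6, h′′(0) = -32, h′′′(0) = -48.

f: a_k = 0, 6, 0, -8, 0, 96/5, 0, -384/7, …
g: a_k = 2, 0, -16, 0, 64/3, 0, -512/45, 0, …
f+g: L₀ = lclm(L_f,L_g), ord ≤ 2+2.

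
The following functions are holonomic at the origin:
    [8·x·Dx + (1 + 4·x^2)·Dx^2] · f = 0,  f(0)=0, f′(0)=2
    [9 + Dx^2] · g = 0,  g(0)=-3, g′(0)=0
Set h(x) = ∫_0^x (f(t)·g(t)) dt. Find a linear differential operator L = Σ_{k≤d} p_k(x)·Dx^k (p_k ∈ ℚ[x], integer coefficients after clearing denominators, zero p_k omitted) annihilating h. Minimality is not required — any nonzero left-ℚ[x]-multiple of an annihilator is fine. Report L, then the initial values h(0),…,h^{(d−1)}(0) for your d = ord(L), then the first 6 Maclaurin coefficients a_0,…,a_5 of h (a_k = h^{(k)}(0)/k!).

f: a_k = 0, 2, 0, -8/3, 0, 32/5, …
g: a_k = -3, 0, 27/2, 0, -81/8, 0, …
h₀=f·g: eliminate ⇒ L₀, order ≤ 2·2.
h=∫h₀ ⇒ L = L₀·Dx.
L = (2925 + 31536·x^2 + 95904·x^4 + 186624·x^6 + 186624·x^8)·Dx + (2448·x + 20160·x^3 + 62208·x^5 + 82944·x^7)·Dx^2 + (442 + 5088·x^2 + 19008·x^4 + 41472·x^6 + 41472·x^8)·Dx^3 + (272·x + 2240·x^3 + 6912·x^5 + 9216·x^7)·Dx^4 + (13 + 176·x^2 + 928·x^4 + 2304·x^6 + 2304·x^8)·Dx^5  (order 5).
h: a_k = 0, 0, -3, 0, 35/4, 0, …
ICs: h(0) = 0, h′(0) = 0, h′′(0) = -6, h′′′(0) = 0, h′′′′(0) = 210.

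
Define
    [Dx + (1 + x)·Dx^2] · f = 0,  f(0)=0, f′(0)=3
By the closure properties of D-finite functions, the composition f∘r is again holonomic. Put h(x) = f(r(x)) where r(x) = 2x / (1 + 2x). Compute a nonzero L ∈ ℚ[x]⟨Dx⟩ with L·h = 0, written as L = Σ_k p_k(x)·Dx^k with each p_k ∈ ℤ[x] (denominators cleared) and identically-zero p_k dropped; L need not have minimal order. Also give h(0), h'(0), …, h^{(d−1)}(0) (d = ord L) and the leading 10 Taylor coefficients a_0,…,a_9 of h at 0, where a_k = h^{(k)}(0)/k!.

f: a_k = 0, 3, -3/2, 1, -3/4, 3/5, -1/2, 3/7, -3/8, 1/3, …
Change of var in L_f (x↦r) gives L₀.
L = (6 + 16·x)·Dx + (1 + 6·x + 8·x^2)·Dx^2  (order 2).
h: a_k = 0, 6, -18, 56, -180, 2976/5, -2016, 48768/7, -24480, 261632/3, …
ICs: h(0) = 0, h′(0) = 6.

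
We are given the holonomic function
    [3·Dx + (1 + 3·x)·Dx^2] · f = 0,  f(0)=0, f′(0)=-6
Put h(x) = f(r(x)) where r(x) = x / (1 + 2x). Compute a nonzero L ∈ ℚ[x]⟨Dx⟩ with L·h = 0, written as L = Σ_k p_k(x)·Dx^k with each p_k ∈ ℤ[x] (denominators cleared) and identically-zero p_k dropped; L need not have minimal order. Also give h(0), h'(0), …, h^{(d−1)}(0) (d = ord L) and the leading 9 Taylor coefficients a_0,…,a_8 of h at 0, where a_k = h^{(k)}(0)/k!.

L = (7 + 20·x)·Dx + (1 + 7·x + 10·x^2)·Dx^2  (order 2).
h: a_k = 0, -6, 21, -78, 609/2, -6186/5, 5187, -155994/7, 390369/4, …
ICs: h(0) = 0, h′(0) = -6.

f: a_k = 0, -6, 9, -18, 81/2, -486/5, 243, -4374/7, 6561/4, …
Substitute x→r, Dx→(1/r')Dx; clear ⇒ L₀.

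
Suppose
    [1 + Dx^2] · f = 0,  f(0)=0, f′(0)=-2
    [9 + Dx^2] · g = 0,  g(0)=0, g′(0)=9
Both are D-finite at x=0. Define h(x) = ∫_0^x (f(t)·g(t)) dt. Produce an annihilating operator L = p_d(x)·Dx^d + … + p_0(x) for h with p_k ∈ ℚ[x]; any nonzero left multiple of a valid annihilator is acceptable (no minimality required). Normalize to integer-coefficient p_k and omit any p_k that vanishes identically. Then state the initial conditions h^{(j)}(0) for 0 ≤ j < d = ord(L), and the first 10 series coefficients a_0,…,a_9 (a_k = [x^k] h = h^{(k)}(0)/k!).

L = 64·Dx + 20·Dx^3 + Dx^5  (order 5).
h: a_k = 0, 0, 0, -6, 0, 6, 0, -12/5, 0, 34/63, …
ICs: h(0) = 0, h′(0) = 0, h′′(0) = 0, h′′′(0) = -36, h′′′′(0) = 0.

f: a_k = 0, -2, 0, 1/3, 0, -1/60, 0, 1/2520, 0, -1/181440, …
g: a_k = 0, 9, 0, -27/2, 0, 243/40, 0, -729/560, 0, 729/4480, …
Product ⇒ symmetric product L₀, ord ≤ 4.
h=∫h₀ ⇒ L = L₀·Dx.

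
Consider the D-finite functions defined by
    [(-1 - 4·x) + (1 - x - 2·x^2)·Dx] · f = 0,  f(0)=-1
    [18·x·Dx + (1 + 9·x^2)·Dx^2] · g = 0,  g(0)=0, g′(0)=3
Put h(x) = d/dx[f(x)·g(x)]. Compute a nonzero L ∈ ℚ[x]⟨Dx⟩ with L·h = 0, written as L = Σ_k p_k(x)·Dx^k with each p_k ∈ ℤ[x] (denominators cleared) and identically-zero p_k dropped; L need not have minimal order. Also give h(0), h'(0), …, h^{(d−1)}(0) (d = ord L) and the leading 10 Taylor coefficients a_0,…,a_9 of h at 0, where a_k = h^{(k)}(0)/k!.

L = (-30 + 2106·x^2 + 3888·x^3 + 11664·x^4) + (15 + 78·x + 27·x^2 + 306·x^3 + 3888·x^4 + 7776·x^5)·Dx + (-2 - 7·x - 59·x^2 + 9·x^3 - 261·x^4 + 648·x^5 + 972·x^6)·Dx^2  (order 2).
h: a_k = -3, -6, 0, -24, -273, -1998/5, 4782/5, 192/7, -601749/35, -133242/7, …
ICs: h(0) = -3, h′(0) = -6.

f: a_k = -1, -1, -3, -5, -11, -21, -43, -85, -171, -341, …
g: a_k = 0, 3, 0, -9, 0, 243/5, 0, -2187/7, 0, 2187, …
Sym-product of L_f,L_g gives L₀ (≤ ord 2).
h=h₀': d/dx-closure on L₀ ⇒ L.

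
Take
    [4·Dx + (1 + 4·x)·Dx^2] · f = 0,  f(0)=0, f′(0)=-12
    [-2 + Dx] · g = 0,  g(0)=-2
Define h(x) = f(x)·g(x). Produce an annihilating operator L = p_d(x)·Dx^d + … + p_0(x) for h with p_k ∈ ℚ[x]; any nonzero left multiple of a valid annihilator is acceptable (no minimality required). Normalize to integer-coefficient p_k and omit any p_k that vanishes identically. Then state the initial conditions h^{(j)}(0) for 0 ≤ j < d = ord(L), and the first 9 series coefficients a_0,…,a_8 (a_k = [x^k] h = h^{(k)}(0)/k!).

f: a_k = 0, -12, 24, -64, 192, -3072/5, 2048, -49152/7, 24576, …
g: a_k = -2, -4, -4, -8/3, -4/3, -8/15, -8/45, -16/315, -4/315, …
f·g: L₀ = L_f ⊗_s L_g, ord ≤ 2·1.
L = (-4 + 16·x) - 16·x·Dx + (1 + 4·x)·Dx^2  (order 2).
h: a_k = 0, 24, 0, 80, -192, 3344/5, -6784/3, 826528/105, -417664/15, …
ICs: h(0) = 0, h′(0) = 24.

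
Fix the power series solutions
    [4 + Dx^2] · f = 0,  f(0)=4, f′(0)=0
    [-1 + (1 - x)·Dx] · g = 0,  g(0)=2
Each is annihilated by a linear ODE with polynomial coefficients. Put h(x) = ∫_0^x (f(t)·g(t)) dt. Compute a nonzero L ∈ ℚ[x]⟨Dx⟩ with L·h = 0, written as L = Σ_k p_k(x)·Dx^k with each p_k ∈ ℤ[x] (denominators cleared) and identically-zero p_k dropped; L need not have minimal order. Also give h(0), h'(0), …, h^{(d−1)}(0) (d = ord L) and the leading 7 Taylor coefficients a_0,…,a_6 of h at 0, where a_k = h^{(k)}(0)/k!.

L = (-4 + 4·x)·Dx + 2·Dx^2 + (-1 + x)·Dx^3  (order 3).
h: a_k = 0, 8, 4, -8/3, -2, -8/15, -4/9, …
ICs: h(0) = 0, h′(0) = 8, h′′(0) = 8.

f: a_k = 4, 0, -8, 0, 8/3, 0, -16/45, …
g: a_k = 2, 2, 2, 2, 2, 2, 2, …
h₀=f·g: eliminate ⇒ L₀, order ≤ 2·1.
h=∫₀ˣh₀: take L = L₀·Dx.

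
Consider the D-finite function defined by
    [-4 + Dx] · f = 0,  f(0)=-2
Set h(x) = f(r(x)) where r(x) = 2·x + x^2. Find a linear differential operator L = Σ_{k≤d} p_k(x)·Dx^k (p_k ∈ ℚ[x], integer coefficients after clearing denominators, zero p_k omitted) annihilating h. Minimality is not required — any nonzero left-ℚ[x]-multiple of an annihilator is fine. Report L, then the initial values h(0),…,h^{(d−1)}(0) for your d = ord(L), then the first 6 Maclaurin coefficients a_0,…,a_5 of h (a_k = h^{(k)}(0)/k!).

f: a_k = -2, -8, -16, -64/3, -64/3, -256/15, …
L₀ from L_f via x↦r, Dx↦r'^{-1}Dx.
L = (-8 - 8·x) + Dx  (order 1).
h: a_k = -2, -16, -72, -704/3, -1840/3, -6784/5, …
ICs: h(0) = -2.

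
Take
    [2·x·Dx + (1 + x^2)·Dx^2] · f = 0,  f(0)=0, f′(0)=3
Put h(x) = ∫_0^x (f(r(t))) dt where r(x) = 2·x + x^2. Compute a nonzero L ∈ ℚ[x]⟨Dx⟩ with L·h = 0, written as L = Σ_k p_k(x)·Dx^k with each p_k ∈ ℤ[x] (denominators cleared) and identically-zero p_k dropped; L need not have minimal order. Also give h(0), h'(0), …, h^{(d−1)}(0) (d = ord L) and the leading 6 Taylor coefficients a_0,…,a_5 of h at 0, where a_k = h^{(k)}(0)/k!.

f: a_k = 0, 3, 0, -1, 0, 3/5, …
h₀=f(r): pull back L_f along r ⇒ L₀.
h=∫₀ˣh₀: take L = L₀·Dx.
L = (-1 + 8·x + 16·x^2 + 12·x^3 + 3·x^4)·Dx^2 + (1 + x + 4·x^2 + 8·x^3 + 5·x^4 + x^5)·Dx^3  (order 3).
h: a_k = 0, 0, 3, 1, -2, -12/5, …
ICs: h(0) = 0, h′(0) = 0, h′′(0) = 6.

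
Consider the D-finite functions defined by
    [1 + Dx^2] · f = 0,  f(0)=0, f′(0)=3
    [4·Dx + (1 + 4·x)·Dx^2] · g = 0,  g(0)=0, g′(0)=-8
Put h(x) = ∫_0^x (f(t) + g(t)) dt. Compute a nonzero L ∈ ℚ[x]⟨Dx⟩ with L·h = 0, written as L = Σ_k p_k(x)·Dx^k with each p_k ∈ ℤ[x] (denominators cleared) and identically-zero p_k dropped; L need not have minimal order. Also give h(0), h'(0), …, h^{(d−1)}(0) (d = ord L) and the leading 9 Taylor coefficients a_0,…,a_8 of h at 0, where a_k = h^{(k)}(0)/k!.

f: a_k = 0, 3, 0, -1/2, 0, 1/40, 0, -1/1680, 0, …
g: a_k = 0, -8, 16, -128/3, 128, -2048/5, 4096/3, -32768/7, 16384, …
L₀ := lclm(L_f,L_g); ord L₀ ≤ 2+2.
∫: right-multiply L₀ by Dx.
L = (388 + 32·x + 64·x^2)·Dx^2 + (33 + 140·x + 48·x^2 + 64·x^3)·Dx^3 + (388 + 32·x + 64·x^2)·Dx^4 + (33 + 140·x + 48·x^2 + 64·x^3)·Dx^5  (order 5).
h: a_k = 0, 0, -5/2, 16/3, -259/24, 128/5, -5461/80, 4096/21, -7864321/13440, …
ICs: h(0) = 0, h′(0) = 0, h′′(0) = -5, h′′′(0) = 32, h′′′′(0) = -259.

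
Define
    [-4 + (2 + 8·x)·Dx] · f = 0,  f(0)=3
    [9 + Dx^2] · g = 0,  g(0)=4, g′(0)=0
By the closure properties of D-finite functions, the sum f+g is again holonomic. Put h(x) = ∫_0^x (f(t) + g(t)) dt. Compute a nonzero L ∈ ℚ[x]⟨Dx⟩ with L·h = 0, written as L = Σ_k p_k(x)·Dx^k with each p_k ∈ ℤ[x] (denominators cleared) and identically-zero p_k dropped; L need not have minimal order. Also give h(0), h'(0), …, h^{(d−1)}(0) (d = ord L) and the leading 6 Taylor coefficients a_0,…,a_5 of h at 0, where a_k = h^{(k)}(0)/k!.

L = (-378 - 1296·x - 2592·x^2)·Dx + (45 + 828·x + 3888·x^2 + 5184·x^3)·Dx^2 + (-42 - 144·x - 288·x^2)·Dx^3 + (5 + 92·x + 432·x^2 + 576·x^3)·Dx^4  (order 4).
h: a_k = 0, 7, 3, -8, 3, -33/10, …
ICs: h(0) = 0, h′(0) = 7, h′′(0) = 6, h′′′(0) = -48.

f: a_k = 3, 6, -6, 12, -30, 84, …
g: a_k = 4, 0, -18, 0, 27/2, 0, …
Weyl lclm of L_f,L_g ⇒ L₀ (ord ≤ 3).
Integrate: L := L₀·Dx.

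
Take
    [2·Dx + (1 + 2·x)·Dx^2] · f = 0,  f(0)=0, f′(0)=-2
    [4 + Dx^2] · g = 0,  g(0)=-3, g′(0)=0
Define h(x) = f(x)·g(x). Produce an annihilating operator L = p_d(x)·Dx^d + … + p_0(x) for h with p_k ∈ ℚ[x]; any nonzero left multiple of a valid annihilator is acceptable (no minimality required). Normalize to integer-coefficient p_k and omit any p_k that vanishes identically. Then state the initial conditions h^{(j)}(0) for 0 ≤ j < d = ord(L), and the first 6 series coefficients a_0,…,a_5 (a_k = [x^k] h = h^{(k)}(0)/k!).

L = (-48 + 192·x + 1216·x^2 + 2048·x^3 + 1024·x^4) + (32 + 320·x + 768·x^2 + 512·x^3)·Dx + (160·x + 672·x^2 + 1024·x^3 + 512·x^4)·Dx^2 + (8 + 80·x + 192·x^2 + 128·x^3)·Dx^3 + (3 + 28·x + 92·x^2 + 128·x^3 + 64·x^4)·Dx^4  (order 4).
h: a_k = 0, 6, -6, -4, 0, 36/5, …
ICs: h(0) = 0, h′(0) = 6, h′′(0) = -12, h′′′(0) = -24.

f: a_k = 0, -2, 2, -8/3, 4, -32/5, …
g: a_k = -3, 0, 6, 0, -2, 0, …
L₀ := L_f ⊗_s L_g (sym. prod.), ord ≤ 4.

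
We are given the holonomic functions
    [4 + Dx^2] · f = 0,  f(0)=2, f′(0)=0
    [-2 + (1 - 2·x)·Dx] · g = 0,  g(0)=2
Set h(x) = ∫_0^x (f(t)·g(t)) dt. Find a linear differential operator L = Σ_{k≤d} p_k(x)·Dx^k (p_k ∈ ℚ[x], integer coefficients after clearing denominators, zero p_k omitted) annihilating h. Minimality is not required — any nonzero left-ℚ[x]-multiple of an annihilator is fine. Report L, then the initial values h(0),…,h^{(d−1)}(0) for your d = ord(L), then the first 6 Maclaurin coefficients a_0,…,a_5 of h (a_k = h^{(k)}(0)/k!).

L = (-4 + 8·x)·Dx + 4·Dx^2 + (-1 + 2·x)·Dx^3  (order 3).
h: a_k = 0, 4, 4, 8/3, 4, 104/15, …
ICs: h(0) = 0, h′(0) = 4, h′′(0) = 8.

f: a_k = 2, 0, -4, 0, 4/3, 0, …
g: a_k = 2, 4, 8, 16, 32, 64, …
Sym-product of L_f,L_g gives L₀ (≤ ord 2).
h=∫₀ˣh₀: take L = L₀·Dx.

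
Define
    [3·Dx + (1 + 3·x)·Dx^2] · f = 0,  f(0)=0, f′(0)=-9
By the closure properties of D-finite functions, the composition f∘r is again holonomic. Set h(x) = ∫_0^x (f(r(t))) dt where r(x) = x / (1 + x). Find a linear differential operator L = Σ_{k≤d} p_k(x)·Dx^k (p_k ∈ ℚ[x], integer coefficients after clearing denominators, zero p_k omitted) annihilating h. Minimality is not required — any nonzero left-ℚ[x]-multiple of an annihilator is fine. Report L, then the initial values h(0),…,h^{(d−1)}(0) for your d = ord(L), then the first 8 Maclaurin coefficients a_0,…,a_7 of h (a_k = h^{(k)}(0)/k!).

f: a_k = 0, -9, 27/2, -27, 243/4, -729/5, 729/2, -6561/7, …
Change of var in L_f (x↦r) gives L₀.
h=∫h₀ ⇒ L = L₀·Dx.
L = (5 + 8·x)·Dx^2 + (1 + 5·x + 4·x^2)·Dx^3  (order 3).
h: a_k = 0, 0, -9/2, 15/2, -63/4, 153/4, -1023/10, 585/2, …
ICs: h(0) = 0, h′(0) = 0, h′′(0) = -9.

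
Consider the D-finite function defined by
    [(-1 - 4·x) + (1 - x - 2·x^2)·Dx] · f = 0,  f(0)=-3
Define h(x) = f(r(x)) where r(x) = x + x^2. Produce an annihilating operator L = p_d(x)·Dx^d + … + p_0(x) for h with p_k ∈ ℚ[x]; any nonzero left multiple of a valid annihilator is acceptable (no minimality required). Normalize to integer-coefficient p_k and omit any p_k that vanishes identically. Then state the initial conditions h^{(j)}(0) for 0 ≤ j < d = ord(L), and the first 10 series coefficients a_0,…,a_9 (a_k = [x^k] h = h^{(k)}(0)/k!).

f: a_k = -3, -3, -9, -15, -33, -63, -129, -255, -513, -1023, …
f∘r: x↦r, Dx↦Dx/r' in L_f ⇒ L₀.
L = (1 + 6·x + 12·x^2 + 8·x^3) + (-1 + x + 3·x^2 + 4·x^3 + 2·x^4)·Dx  (order 1).
h: a_k = -3, -3, -12, -33, -87, -240, -657, -1791, -4896, -13377, …
ICs: h(0) = -3.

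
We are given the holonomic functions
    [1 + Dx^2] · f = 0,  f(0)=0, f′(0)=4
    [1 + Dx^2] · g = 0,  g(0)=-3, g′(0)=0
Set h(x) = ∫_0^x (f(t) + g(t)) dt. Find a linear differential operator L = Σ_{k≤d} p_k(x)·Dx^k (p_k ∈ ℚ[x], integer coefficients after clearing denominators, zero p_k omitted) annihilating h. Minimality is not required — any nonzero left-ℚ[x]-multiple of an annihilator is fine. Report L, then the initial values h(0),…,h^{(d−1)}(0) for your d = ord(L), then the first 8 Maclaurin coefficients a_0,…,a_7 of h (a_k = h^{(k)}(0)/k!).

f: a_k = 0, 4, 0, -2/3, 0, 1/30, 0, -1/1260, …
g: a_k = -3, 0, 3/2, 0, -1/8, 0, 1/240, 0, …
L₀ := lclm(L_f,L_g); ord L₀ ≤ 2+2.
h=∫₀ˣh₀: take L = L₀·Dx.
L = Dx + Dx^3  (order 3).
h: a_k = 0, -3, 2, 1/2, -1/6, -1/40, 1/180, 1/1680, …
ICs: h(0) = 0, h′(0) = -3, h′′(0) = 4.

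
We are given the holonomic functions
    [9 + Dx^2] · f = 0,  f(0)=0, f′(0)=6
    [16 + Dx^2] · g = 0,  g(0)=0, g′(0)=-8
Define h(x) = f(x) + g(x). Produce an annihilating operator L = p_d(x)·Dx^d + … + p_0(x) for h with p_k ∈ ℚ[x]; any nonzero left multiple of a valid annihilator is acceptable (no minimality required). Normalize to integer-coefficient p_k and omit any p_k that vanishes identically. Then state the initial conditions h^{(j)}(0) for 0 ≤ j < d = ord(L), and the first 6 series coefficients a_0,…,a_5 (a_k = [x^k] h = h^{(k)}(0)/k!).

f: a_k = 0, 6, 0, -9, 0, 81/20, …
g: a_k = 0, -8, 0, 64/3, 0, -256/15, …
f+g: L₀ = lclm(L_f,L_g), ord ≤ 2+2.
L = 144 + 25·Dx^2 + Dx^4  (order 4).
h: a_k = 0, -2, 0, 37/3, 0, -781/60, …
ICs: h(0) = 0, h′(0) = -2, h′′(0) = 0, h′′′(0) = 74.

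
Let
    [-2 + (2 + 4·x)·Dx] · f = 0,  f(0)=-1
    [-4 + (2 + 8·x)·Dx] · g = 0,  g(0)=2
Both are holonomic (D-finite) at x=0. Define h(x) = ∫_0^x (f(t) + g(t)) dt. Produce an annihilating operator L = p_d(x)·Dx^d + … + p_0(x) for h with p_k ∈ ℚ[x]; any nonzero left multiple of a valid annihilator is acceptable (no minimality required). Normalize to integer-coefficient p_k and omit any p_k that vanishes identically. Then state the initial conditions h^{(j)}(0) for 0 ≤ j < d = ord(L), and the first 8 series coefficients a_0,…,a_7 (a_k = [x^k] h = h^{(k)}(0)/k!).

f: a_k = -1, -1, 1/2, -1/2, 5/8, -7/8, 21/16, -33/16, …
g: a_k = 2, 4, -4, 8, -20, 56, -168, 528, …
Sum ⇒ L₀ = lclm(L_f,L_g) in ℚ(x)⟨Dx⟩.
h=∫₀ˣh₀: take L = L₀·Dx.
L = -2·Dx + (3 + 8·x)·Dx^2 + (1 + 6·x + 8·x^2)·Dx^3  (order 3).
h: a_k = 0, 1, 3/2, -7/6, 15/8, -31/8, 147/16, -381/16, …
ICs: h(0) = 0, h′(0) = 1, h′′(0) = 3.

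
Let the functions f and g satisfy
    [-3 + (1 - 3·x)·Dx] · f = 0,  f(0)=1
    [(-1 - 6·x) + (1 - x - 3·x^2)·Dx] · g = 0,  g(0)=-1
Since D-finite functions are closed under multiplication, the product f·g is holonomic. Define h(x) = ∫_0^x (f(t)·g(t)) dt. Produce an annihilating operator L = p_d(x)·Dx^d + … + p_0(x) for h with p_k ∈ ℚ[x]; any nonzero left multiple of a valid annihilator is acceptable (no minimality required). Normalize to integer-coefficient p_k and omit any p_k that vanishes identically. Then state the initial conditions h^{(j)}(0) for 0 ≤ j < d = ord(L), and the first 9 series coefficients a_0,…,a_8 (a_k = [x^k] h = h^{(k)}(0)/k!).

f: a_k = 1, 3, 9, 27, 81, 243, 729, 2187, 6561, …
g: a_k = -1, -1, -4, -7, -19, -40, -97, -217, -508, …
f·g: L₀ = L_f ⊗_s L_g, ord ≤ 1·1.
∫: right-multiply L₀ by Dx.
L = (-4 + 27·x^2)·Dx + (1 - 4·x + 9·x^3)·Dx^2  (order 2).
h: a_k = 0, -1, -2, -16/3, -55/4, -184/5, -296/3, -1873/7, -1459/2, …
ICs: h(0) = 0, h′(0) = -1.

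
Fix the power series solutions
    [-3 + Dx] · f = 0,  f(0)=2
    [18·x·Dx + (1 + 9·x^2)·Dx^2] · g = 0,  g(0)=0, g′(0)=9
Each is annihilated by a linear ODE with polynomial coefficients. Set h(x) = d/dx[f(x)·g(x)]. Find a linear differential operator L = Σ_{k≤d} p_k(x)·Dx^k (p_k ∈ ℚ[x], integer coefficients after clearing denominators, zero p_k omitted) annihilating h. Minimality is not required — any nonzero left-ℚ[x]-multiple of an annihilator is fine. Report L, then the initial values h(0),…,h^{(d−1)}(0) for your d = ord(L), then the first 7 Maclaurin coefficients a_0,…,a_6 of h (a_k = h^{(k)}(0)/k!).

L = (9 + 135·x - 243·x^2 + 243·x^3) + (-54·x + 108·x^2 - 162·x^3)·Dx + (-1 + 3·x - 9·x^2 + 27·x^3)·Dx^2  (order 2).
h: a_k = 18, 108, 81, -324, 2187/4, 8019/2, -203391/40, …
ICs: h(0) = 18, h′(0) = 108.

f: a_k = 2, 6, 9, 9, 27/4, 81/20, 81/40, …
g: a_k = 0, 9, 0, -27, 0, 729/5, 0, …
f·g: L₀ = L_f ⊗_s L_g, ord ≤ 1·2.
Derive L from L₀ (diff closure).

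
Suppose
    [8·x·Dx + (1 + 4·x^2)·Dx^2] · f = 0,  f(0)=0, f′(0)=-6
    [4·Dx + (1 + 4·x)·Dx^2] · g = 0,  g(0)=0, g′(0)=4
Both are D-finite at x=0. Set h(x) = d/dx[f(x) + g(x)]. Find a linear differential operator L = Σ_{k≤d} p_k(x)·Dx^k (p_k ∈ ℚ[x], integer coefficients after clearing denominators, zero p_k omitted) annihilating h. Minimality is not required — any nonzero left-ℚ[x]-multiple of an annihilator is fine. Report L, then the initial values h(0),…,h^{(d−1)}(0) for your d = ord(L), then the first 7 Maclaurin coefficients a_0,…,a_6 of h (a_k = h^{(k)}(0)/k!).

f: a_k = 0, -6, 0, 8, 0, -96/5, 0, …
g: a_k = 0, 4, -8, 64/3, -64, 1024/5, -2048/3, …
f+g: L₀ = lclm(L_f,L_g), ord ≤ 2+2.
Derive L from L₀ (diff closure).
L = (-8 - 96·x + 96·x^2 + 128·x^3) + (-10 - 16·x - 72·x^2 + 192·x^3 + 256·x^4)·Dx + (-1 - 2·x + 8·x^2 + 8·x^3 + 48·x^4 + 64·x^5)·Dx^2  (order 2).
h: a_k = -2, -16, 88, -256, 928, -4096, 16768, …
ICs: h(0) = -2, h′(0) = -16.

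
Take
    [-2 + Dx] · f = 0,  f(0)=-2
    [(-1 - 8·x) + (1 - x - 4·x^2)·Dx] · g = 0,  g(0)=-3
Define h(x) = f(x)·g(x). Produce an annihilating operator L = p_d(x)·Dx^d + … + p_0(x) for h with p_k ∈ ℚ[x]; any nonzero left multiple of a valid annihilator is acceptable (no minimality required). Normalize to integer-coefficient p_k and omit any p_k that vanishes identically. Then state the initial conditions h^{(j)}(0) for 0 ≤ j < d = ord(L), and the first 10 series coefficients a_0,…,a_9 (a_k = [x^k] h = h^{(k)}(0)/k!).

L = (3 + 6·x - 8·x^2) + (-1 + x + 4·x^2)·Dx  (order 1).
h: a_k = 6, 18, 54, 134, 354, 4458/5, 34622/15, 205614/35, 528754/35, 36482678/945, …
ICs: h(0) = 6.

f: a_k = -2, -4, -4, -8/3, -4/3, -8/15, -8/45, -16/315, -4/315, -8/2835, …
g: a_k = -3, -3, -15, -27, -87, -195, -543, -1323, -3495, -8787, …
L₀ := L_f ⊗_s L_g (sym. prod.), ord ≤ 1.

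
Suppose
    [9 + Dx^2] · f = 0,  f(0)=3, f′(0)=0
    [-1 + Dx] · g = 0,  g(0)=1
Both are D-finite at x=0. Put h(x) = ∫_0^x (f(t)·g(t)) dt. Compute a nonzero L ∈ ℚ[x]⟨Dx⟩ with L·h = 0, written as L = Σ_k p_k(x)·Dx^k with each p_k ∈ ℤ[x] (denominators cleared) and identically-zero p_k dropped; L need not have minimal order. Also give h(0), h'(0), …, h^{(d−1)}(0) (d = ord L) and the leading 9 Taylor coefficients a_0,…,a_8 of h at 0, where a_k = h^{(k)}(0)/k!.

f: a_k = 3, 0, -27/2, 0, 81/8, 0, -243/80, 0, 2187/4480, …
g: a_k = 1, 1, 1/2, 1/6, 1/24, 1/120, 1/720, 1/5040, 1/40320, …
Product ⇒ symmetric product L₀, ord ≤ 2.
h=∫₀ˣh₀: take L = L₀·Dx.
L = 10·Dx - 2·Dx^2 + Dx^3  (order 3).
h: a_k = 0, 3, 3/2, -4, -13/4, 7/10, 79/60, 22/105, -307/1680, …
ICs: h(0) = 0, h′(0) = 3, h′′(0) = 3.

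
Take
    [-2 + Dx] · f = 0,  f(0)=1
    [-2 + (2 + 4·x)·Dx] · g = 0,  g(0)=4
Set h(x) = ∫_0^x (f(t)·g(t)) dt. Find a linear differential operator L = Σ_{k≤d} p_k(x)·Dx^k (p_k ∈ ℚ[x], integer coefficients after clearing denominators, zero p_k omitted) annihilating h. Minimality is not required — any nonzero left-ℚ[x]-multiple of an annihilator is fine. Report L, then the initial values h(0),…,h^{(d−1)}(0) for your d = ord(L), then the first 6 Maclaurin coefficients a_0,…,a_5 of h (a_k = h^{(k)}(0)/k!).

f: a_k = 1, 2, 2, 4/3, 2/3, 4/15, …
g: a_k = 4, 4, -2, 2, -5/2, 7/2, …
Product ⇒ symmetric product L₀, ord ≤ 1.
Integrate: L := L₀·Dx.
L = (-3 - 4·x)·Dx + (1 + 2·x)·Dx^2  (order 2).
h: a_k = 0, 4, 6, 14/3, 17/6, 11/10, …
ICs: h(0) = 0, h′(0) = 4.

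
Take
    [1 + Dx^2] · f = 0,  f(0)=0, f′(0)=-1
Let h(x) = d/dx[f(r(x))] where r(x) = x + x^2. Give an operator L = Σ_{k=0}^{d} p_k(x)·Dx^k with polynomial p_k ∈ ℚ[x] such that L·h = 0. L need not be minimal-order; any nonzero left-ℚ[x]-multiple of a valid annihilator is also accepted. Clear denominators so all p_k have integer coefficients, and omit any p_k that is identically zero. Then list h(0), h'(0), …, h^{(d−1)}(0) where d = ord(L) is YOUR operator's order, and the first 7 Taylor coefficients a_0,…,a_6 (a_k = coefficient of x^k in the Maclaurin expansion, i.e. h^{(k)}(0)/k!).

L = (13 + 8·x + 24·x^2 + 32·x^3 + 16·x^4) + (-6 - 12·x)·Dx + (1 + 4·x + 4·x^2)·Dx^2  (order 2).
h: a_k = -1, -2, 1/2, 2, 59/24, 3/4, -419/720, …
ICs: h(0) = -1, h′(0) = -2.

f: a_k = 0, -1, 0, 1/6, 0, -1/120, 0, …
h₀=f(r): pull back L_f along r ⇒ L₀.
h₀' ⇒ L via d/dx closure of L₀.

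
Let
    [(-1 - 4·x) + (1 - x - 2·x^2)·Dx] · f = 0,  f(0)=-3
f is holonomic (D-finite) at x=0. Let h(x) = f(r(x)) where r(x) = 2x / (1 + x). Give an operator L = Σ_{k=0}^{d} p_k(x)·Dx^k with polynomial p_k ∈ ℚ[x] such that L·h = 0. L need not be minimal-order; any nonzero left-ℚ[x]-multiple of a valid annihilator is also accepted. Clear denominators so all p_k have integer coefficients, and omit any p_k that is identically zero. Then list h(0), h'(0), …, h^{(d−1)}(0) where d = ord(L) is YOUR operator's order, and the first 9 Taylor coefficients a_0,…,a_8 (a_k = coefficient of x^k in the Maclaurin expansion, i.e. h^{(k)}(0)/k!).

f: a_k = -3, -3, -9, -15, -33, -63, -129, -255, -513, …
Substitute x→r, Dx→(1/r')Dx; clear ⇒ L₀.
L = (2 + 18·x) + (-1 - x + 9·x^2 + 9·x^3)·Dx  (order 1).
h: a_k = -3, -6, -30, -54, -270, -486, -2430, -4374, -21870, …
ICs: h(0) = -3.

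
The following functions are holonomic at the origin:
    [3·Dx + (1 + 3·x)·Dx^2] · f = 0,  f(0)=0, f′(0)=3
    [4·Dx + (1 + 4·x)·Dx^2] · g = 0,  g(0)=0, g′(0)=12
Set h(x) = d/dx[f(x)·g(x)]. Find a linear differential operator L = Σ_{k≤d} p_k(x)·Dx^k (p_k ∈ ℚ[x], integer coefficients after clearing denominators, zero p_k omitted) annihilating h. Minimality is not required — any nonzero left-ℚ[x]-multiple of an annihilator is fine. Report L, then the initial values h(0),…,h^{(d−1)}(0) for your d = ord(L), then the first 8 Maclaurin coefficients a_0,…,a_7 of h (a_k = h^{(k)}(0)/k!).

L = (600 + 4032·x + 6912·x^2) + (854 + 8808·x + 30240·x^2 + 34560·x^3)·Dx + (172 + 2380·x + 12312·x^2 + 28224·x^3 + 24192·x^4)·Dx^2 + (7 + 122·x + 847·x^2 + 2928·x^3 + 5040·x^4 + 3456·x^5)·Dx^3  (order 3).
h: a_k = 0, 72, -378, 1632, -6615, 130572/5, -509502/5, 2770560/7, …
ICs: h(0) = 0, h′(0) = 72, h′′(0) = -756.

f: a_k = 0, 3, -9/2, 9, -81/4, 243/5, -243/2, 2187/7, …
g: a_k = 0, 12, -24, 64, -192, 3072/5, -2048, 49152/7, …
Sym-product of L_f,L_g gives L₀ (≤ ord 4).
h=h₀': d/dx-closure on L₀ ⇒ L.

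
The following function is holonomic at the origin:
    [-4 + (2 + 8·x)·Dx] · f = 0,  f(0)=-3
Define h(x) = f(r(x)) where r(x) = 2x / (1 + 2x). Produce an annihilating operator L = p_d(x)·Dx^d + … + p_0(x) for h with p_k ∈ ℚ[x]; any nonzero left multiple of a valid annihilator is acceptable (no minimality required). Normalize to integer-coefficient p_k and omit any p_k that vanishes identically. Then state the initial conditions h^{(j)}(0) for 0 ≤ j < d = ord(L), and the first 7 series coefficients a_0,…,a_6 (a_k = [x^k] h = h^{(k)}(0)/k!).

L = -4 + (1 + 12·x + 20·x^2)·Dx  (order 1).
h: a_k = -3, -12, 48, -240, 1440, -9792, 72192, …
ICs: h(0) = -3.

f: a_k = -3, -6, 6, -12, 30, -84, 252, …
h₀=f(r): pull back L_f along r ⇒ L₀.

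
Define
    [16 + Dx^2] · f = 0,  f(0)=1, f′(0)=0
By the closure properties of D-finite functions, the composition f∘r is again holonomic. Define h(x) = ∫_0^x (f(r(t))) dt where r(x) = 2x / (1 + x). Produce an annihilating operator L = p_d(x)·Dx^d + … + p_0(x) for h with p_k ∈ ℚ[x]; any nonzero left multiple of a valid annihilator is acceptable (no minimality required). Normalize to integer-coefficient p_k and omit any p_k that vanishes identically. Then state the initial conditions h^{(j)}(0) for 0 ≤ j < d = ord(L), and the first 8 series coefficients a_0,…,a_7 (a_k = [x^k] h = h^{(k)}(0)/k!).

L = 64·Dx + (2 + 6·x + 6·x^2 + 2·x^3)·Dx^2 + (1 + 4·x + 6·x^2 + 4·x^3 + x^4)·Dx^3  (order 3).
h: a_k = 0, 1, 0, -32/3, 16, 224/15, -832/9, 53216/315, …
ICs: h(0) = 0, h′(0) = 1, h′′(0) = 0.

f: a_k = 1, 0, -8, 0, 32/3, 0, -256/45, 0, …
f∘r: x↦r, Dx↦Dx/r' in L_f ⇒ L₀.
Integrate: L := L₀·Dx.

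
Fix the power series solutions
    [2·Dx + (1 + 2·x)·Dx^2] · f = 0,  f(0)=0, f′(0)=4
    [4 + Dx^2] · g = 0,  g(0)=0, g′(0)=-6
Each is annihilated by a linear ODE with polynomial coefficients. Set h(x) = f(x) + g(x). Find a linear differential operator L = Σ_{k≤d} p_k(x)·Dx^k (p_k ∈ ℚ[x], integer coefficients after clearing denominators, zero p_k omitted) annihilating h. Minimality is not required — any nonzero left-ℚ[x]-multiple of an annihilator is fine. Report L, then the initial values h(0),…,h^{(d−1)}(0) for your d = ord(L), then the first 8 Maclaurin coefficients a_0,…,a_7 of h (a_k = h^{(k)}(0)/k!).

f: a_k = 0, 4, -4, 16/3, -8, 64/5, -64/3, 256/7, …
g: a_k = 0, -6, 0, 4, 0, -4/5, 0, 8/105, …
f+g: L₀ = lclm(L_f,L_g), ord ≤ 2+2.
L = (56 + 32·x + 32·x^2)·Dx + (12 + 40·x + 48·x^2 + 32·x^3)·Dx^2 + (14 + 8·x + 8·x^2)·Dx^3 + (3 + 10·x + 12·x^2 + 8·x^3)·Dx^4  (order 4).
h: a_k = 0, -2, -4, 28/3, -8, 12, -64/3, 3848/105, …
ICs: h(0) = 0, h′(0) = -2, h′′(0) = -8, h′′′(0) = 56.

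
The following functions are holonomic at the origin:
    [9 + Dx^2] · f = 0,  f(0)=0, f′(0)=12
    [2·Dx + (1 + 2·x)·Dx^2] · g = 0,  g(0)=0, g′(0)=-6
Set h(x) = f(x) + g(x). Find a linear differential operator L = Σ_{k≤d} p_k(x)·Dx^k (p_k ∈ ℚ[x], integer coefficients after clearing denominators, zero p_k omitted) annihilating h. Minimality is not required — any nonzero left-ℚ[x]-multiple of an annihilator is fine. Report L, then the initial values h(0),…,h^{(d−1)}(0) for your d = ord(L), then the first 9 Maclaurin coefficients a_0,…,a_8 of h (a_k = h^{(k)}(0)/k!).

f: a_k = 0, 12, 0, -18, 0, 81/10, 0, -243/140, 0, …
g: a_k = 0, -6, 6, -8, 12, -96/5, 32, -384/7, 96, …
h₀=f+g: left-lcm gives L₀, ord ≤ 4.
L = (594 + 648·x + 648·x^2)·Dx + (153 + 630·x + 972·x^2 + 648·x^3)·Dx^2 + (66 + 72·x + 72·x^2)·Dx^3 + (17 + 70·x + 108·x^2 + 72·x^3)·Dx^4  (order 4).
h: a_k = 0, 6, 6, -26, 12, -111/10, 32, -7923/140, 96, …
ICs: h(0) = 0, h′(0) = 6, h′′(0) = 12, h′′′(0) = -156.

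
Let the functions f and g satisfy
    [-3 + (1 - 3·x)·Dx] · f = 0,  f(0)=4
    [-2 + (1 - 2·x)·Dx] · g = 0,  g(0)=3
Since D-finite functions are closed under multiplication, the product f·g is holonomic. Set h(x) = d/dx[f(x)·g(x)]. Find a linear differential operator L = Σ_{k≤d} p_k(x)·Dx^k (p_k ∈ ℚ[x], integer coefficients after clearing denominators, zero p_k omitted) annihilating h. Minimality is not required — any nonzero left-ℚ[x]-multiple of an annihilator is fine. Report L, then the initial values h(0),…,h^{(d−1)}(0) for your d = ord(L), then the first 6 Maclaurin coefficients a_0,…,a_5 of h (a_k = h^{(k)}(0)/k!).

L = (38 - 180·x + 216·x^2) + (-5 + 37·x - 90·x^2 + 72·x^3)·Dx  (order 1).
h: a_k = 60, 456, 2340, 10128, 39900, 148248, …
ICs: h(0) = 60.

f: a_k = 4, 12, 36, 108, 324, 972, …
g: a_k = 3, 6, 12, 24, 48, 96, …
L₀ := L_f ⊗_s L_g (sym. prod.), ord ≤ 1.
Derive L from L₀ (diff closure).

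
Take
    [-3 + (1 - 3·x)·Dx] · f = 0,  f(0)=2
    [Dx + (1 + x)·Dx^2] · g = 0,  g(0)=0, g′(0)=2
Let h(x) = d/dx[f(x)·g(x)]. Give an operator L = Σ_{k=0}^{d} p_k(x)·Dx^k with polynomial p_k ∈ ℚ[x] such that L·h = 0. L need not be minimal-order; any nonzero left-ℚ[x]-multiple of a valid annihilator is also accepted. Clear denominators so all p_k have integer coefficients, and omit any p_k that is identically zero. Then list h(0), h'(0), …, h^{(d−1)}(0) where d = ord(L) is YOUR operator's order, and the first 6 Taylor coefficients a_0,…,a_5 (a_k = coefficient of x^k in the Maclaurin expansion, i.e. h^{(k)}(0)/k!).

L = 12 + (7 + 15·x)·Dx + (-1 + 2·x + 3·x^2)·Dx^2  (order 2).
h: a_k = 4, 20, 94, 372, 1399, 25162/5, …
ICs: h(0) = 4, h′(0) = 20.

f: a_k = 2, 6, 18, 54, 162, 486, …
g: a_k = 0, 2, -1, 2/3, -1/2, 2/5, …
Sym-product of L_f,L_g gives L₀ (≤ ord 2).
h₀' ⇒ L via d/dx closure of L₀.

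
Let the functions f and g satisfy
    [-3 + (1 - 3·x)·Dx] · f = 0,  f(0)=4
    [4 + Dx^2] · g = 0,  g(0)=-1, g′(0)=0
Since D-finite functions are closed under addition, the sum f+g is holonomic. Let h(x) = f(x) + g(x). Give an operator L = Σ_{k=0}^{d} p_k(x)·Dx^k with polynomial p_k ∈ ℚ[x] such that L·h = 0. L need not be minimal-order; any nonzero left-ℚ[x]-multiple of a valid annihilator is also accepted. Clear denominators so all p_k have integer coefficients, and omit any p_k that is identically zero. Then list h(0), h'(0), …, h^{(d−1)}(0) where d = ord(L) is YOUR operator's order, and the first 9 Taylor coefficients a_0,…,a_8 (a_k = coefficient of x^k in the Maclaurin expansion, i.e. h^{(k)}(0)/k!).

f: a_k = 4, 12, 36, 108, 324, 972, 2916, 8748, 26244, …
g: a_k = -1, 0, 2, 0, -2/3, 0, 4/45, 0, -2/315, …
Sum ⇒ L₀ = lclm(L_f,L_g) in ℚ(x)⟨Dx⟩.
L = (348 - 144·x + 216·x^2) + (-44 + 180·x - 216·x^2 + 216·x^3)·Dx + (87 - 36·x + 54·x^2)·Dx^2 + (-11 + 45·x - 54·x^2 + 54·x^3)·Dx^3  (order 3).
h: a_k = 3, 12, 38, 108, 970/3, 972, 131224/45, 8748, 8266858/315, …
ICs: h(0) = 3, h′(0) = 12, h′′(0) = 76.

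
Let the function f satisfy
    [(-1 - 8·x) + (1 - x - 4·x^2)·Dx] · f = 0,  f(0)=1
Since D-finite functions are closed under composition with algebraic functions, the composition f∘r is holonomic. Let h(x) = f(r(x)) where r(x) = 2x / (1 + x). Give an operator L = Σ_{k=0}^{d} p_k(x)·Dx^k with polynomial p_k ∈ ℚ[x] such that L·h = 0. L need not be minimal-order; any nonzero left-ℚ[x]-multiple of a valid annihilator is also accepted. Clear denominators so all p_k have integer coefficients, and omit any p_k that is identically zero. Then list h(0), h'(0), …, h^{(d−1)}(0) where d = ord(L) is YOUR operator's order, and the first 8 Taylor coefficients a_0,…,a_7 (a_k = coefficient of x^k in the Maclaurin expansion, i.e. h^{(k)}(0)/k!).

f: a_k = 1, 1, 5, 9, 29, 65, 181, 441, …
Substitute x→r, Dx→(1/r')Dx; clear ⇒ L₀.
L = (2 + 34·x) + (-1 - x + 17·x^2 + 17·x^3)·Dx  (order 1).
h: a_k = 1, 2, 18, 34, 306, 578, 5202, 9826, …
ICs: h(0) = 1.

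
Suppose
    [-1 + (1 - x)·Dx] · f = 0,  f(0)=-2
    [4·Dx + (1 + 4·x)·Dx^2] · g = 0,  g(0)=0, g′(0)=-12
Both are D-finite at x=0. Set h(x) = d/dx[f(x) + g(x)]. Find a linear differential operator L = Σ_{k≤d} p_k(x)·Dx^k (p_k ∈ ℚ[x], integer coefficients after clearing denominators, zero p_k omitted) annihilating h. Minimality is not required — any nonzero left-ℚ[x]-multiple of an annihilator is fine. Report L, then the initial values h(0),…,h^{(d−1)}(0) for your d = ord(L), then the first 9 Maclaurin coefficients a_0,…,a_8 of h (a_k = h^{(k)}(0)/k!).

f: a_k = -2, -2, -2, -2, -2, -2, -2, -2, -2, …
g: a_k = 0, -12, 24, -64, 192, -3072/5, 2048, -49152/7, 24576, …
Sum ⇒ L₀ = lclm(L_f,L_g) in ℚ(x)⟨Dx⟩.
h=h₀': d/dx-closure on L₀ ⇒ L.
L = (44 + 16·x) + (-13 + 56·x + 32·x^2)·Dx + (-3 - 11·x + 6·x^2 + 8·x^3)·Dx^2  (order 2).
h: a_k = -14, 44, -198, 760, -3082, 12276, -49166, 196592, -786450, …
ICs: h(0) = -14, h′(0) = 44.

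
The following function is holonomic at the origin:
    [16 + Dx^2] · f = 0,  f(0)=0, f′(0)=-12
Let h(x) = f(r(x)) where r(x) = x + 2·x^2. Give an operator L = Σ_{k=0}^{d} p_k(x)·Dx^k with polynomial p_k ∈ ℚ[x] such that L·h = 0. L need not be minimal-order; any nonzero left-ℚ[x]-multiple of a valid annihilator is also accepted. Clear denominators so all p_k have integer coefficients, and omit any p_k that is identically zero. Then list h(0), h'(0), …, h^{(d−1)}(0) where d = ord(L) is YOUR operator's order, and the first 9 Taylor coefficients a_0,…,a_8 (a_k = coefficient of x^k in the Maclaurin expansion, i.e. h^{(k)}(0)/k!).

f: a_k = 0, -12, 0, 32, 0, -128/5, 0, 1024/105, 0, …
Substitute x→r, Dx→(1/r')Dx; clear ⇒ L₀.
L = (16 + 192·x + 768·x^2 + 1024·x^3) - 4·Dx + (1 + 4·x)·Dx^2  (order 2).
h: a_k = 0, -12, -24, 32, 192, 1792/5, 0, -106496/105, -28672/15, …
ICs: h(0) = 0, h′(0) = -12.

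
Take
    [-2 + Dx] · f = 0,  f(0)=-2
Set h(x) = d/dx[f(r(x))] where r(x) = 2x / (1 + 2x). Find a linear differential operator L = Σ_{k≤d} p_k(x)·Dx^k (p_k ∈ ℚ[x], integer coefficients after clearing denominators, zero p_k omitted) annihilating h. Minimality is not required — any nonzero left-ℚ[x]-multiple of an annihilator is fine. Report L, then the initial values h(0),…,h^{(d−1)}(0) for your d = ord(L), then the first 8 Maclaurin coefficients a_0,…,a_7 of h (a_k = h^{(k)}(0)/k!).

L = -8·x + (-1 - 4·x - 4·x^2)·Dx  (order 1).
h: a_k = -8, 0, 32, -256/3, 128, -1024/15, -2560/9, 131072/105, …
ICs: h(0) = -8.

f: a_k = -2, -4, -4, -8/3, -4/3, -8/15, -8/45, -16/315, …
f∘r: x↦r, Dx↦Dx/r' in L_f ⇒ L₀.
h=h₀': d/dx-closure on L₀ ⇒ L.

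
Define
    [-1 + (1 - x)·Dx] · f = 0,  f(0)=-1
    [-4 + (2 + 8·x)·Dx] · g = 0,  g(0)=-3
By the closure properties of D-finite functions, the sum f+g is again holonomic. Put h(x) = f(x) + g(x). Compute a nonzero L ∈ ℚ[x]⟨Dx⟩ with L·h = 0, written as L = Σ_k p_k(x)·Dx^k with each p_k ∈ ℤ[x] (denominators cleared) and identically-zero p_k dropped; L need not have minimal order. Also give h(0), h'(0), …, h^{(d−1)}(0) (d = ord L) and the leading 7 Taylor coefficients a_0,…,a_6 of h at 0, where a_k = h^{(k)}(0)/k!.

f: a_k = -1, -1, -1, -1, -1, -1, -1, …
g: a_k = -3, -6, 6, -12, 30, -84, 252, …
Sum ⇒ L₀ = lclm(L_f,L_g) in ℚ(x)⟨Dx⟩.
L = (-8 - 12·x) + (6 + 8·x + 36·x^2)·Dx + (1 - 3·x - 22·x^2 + 24·x^3)·Dx^2  (order 2).
h: a_k = -4, -7, 5, -13, 29, -85, 251, …
ICs: h(0) = -4, h′(0) = -7.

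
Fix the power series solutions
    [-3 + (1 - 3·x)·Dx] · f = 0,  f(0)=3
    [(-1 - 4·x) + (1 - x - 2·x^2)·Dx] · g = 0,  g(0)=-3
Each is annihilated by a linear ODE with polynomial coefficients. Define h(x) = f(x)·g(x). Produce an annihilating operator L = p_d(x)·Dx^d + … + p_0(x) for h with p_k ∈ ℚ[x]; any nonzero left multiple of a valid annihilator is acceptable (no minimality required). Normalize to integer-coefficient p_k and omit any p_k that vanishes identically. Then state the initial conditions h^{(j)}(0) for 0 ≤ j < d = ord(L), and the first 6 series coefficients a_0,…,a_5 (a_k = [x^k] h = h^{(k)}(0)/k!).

f: a_k = 3, 9, 27, 81, 243, 729, …
g: a_k = -3, -3, -9, -15, -33, -63, …
f·g: L₀ = L_f ⊗_s L_g, ord ≤ 1·1.
L = (-4 + 2·x + 18·x^2) + (1 - 4·x + x^2 + 6·x^3)·Dx  (order 1).
h: a_k = -9, -36, -135, -450, -1449, -4536, …
ICs: h(0) = -9.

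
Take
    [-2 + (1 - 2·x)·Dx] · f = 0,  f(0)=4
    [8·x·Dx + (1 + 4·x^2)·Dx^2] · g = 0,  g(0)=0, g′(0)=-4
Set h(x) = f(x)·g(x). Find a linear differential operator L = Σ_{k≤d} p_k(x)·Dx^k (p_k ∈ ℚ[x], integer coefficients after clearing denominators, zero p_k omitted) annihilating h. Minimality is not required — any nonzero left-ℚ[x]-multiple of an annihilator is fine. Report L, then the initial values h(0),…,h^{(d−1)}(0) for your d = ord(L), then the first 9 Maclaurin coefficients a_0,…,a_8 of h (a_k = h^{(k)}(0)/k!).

L = 16·x + (4 - 8·x + 32·x^2)·Dx + (-1 + 2·x - 4·x^2 + 8·x^3)·Dx^2  (order 2).
h: a_k = 0, -16, -32, -128/3, -256/3, -3328/15, -6656/15, -77824/105, -155648/105, …
ICs: h(0) = 0, h′(0) = -16.

f: a_k = 4, 8, 16, 32, 64, 128, 256, 512, 1024, …
g: a_k = 0, -4, 0, 16/3, 0, -64/5, 0, 256/7, 0, …
f·g: L₀ = L_f ⊗_s L_g, ord ≤ 1·2.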